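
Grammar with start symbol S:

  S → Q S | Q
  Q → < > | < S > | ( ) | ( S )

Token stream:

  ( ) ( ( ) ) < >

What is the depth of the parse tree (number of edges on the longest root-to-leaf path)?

5

[S [Q ( )] [S [Q ( [S [Q ( )]] )] [S [Q < >]]]]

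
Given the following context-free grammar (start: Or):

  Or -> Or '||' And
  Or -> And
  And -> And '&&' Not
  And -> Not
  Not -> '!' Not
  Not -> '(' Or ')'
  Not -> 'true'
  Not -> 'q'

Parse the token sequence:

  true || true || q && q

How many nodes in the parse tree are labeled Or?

3

[Or [Or [Or [And [Not true]]] || [And [Not true]]] || [And [And [Not q]] && [Not q]]]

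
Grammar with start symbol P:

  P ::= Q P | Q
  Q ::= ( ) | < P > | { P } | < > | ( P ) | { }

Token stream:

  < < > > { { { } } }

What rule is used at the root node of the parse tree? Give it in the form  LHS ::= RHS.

[P [Q < [P [Q < >]] >] [P [Q { [P [Q { [P [Q { }]] }]] }]]]

P ::= Q P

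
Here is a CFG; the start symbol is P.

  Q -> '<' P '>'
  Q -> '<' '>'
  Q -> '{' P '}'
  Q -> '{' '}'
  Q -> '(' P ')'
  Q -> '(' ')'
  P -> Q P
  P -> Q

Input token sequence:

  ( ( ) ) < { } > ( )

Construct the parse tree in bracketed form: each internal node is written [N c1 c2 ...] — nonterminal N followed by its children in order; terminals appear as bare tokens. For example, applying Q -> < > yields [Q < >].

[P [Q ( [P [Q ( )]] )] [P [Q < [P [Q { }]] >] [P [Q ( )]]]]

P
Q P
( P ) P
( Q ) P
( ( ) ) P
( ( ) ) Q P
( ( ) ) < P > P
( ( ) ) < Q > P
( ( ) ) < { } > P
( ( ) ) < { } > Q
( ( ) ) < { } > ( )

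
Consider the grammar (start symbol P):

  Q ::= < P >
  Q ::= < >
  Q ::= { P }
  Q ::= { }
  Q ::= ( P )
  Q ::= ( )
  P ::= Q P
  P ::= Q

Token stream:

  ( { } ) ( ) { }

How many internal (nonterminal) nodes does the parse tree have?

8

[P [Q ( [P [Q { }]] )] [P [Q ( )] [P [Q { }]]]]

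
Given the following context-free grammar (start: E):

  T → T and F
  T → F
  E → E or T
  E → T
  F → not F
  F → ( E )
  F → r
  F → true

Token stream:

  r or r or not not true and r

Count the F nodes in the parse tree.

6

[E [E [E [T [F r]]] or [T [F r]]] or [T [T [F not [F not [F true]]]] and [F r]]]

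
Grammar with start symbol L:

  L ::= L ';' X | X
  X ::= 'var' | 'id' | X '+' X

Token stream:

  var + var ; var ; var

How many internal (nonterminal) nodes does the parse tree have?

[L [L [L [X [X var] + [X var]]] ; [X var]] ; [X var]]

8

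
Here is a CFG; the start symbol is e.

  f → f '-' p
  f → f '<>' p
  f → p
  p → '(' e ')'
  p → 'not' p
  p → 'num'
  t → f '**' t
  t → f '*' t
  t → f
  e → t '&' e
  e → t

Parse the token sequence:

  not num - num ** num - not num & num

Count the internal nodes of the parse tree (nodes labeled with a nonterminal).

17

[e [t [f [f [p not [p num]]] - [p num]] ** [t [f [f [p num]] - [p not [p num]]]]] & [e [t [f [p num]]]]]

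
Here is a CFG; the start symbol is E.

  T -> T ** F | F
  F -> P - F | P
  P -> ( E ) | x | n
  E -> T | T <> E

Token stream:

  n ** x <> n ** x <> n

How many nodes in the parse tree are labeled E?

3

[E [T [T [F [P n]]] ** [F [P x]]] <> [E [T [T [F [P n]]] ** [F [P x]]] <> [E [T [F [P n]]]]]]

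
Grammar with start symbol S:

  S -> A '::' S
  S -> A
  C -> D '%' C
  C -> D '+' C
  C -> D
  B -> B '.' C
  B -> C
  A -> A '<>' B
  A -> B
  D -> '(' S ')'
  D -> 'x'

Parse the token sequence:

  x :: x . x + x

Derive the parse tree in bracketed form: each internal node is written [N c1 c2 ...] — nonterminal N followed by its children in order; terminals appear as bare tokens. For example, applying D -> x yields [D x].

S
A :: S
B :: S
C :: S
D :: S
x :: S
x :: A
x :: B
x :: B . C
x :: C . C
x :: D . C
x :: x . C
x :: x . D + C
x :: x . x + C
x :: x . x + D
x :: x . x + x

[S [A [B [C [D x]]]] :: [S [A [B [B [C [D x]]] . [C [D x] + [C [D x]]]]]]]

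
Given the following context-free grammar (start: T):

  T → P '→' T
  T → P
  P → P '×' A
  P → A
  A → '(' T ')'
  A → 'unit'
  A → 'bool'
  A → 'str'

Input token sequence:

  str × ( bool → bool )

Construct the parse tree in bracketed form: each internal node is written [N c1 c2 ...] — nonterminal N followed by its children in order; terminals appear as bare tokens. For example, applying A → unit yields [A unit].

[T [P [P [A str]] × [A ( [T [P [A bool]] → [T [P [A bool]]]] )]]]

T
P
P × A
A × A
str × A
str × ( T )
str × ( P → T )
str × ( A → T )
str × ( bool → T )
str × ( bool → P )
str × ( bool → A )
str × ( bool → bool )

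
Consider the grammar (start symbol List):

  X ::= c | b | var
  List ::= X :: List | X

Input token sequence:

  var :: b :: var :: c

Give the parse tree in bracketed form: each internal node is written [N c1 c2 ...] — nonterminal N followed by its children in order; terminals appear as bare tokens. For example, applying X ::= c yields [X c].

List
X :: List
var :: List
var :: X :: List
var :: b :: List
var :: b :: X :: List
var :: b :: var :: List
var :: b :: var :: X
var :: b :: var :: c

[List [X var] :: [List [X b] :: [List [X var] :: [List [X c]]]]]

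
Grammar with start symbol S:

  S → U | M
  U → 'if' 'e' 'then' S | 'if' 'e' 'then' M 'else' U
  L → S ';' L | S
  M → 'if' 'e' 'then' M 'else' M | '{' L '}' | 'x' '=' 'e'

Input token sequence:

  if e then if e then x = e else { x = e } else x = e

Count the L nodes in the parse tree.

[S [M if e then [M if e then [M x = e] else [M { [L [S [M x = e]]] }]] else [M x = e]]]

1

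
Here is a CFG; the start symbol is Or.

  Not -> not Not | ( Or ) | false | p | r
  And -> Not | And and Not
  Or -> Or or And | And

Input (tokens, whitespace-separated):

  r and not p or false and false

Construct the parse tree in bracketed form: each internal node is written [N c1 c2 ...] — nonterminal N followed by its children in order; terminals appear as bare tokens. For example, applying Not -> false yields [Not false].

Or
Or or And
And or And
And and Not or And
Not and Not or And
r and Not or And
r and not Not or And
r and not p or And
r and not p or And and Not
r and not p or Not and Not
r and not p or false and Not
r and not p or false and false

[Or [Or [And [And [Not r]] and [Not not [Not p]]]] or [And [And [Not false]] and [Not false]]]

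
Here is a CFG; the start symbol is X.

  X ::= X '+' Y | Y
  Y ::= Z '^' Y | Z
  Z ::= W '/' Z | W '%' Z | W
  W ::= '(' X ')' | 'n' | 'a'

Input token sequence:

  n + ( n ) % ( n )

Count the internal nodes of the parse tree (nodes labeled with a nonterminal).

18

[X [X [Y [Z [W n]]]] + [Y [Z [W ( [X [Y [Z [W n]]]] )] % [Z [W ( [X [Y [Z [W n]]]] )]]]]]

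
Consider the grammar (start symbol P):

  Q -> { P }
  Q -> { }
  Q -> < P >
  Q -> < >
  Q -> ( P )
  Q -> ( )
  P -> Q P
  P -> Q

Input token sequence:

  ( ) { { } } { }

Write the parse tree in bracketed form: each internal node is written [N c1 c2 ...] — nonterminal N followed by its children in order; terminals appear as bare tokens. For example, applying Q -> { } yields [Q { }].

[P [Q ( )] [P [Q { [P [Q { }]] }] [P [Q { }]]]]

P
Q P
( ) P
( ) Q P
( ) { P } P
( ) { Q } P
( ) { { } } P
( ) { { } } Q
( ) { { } } { }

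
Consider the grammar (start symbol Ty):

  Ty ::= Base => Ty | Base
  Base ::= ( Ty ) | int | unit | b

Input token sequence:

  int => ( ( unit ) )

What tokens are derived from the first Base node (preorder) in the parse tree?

[Ty [Base int] => [Ty [Base ( [Ty [Base ( [Ty [Base unit]] )]] )]]]

int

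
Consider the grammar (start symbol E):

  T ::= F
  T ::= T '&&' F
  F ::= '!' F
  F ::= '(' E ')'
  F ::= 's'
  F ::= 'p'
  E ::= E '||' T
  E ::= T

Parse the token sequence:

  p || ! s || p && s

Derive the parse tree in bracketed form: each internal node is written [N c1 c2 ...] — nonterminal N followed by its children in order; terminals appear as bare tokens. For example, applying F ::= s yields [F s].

[E [E [E [T [F p]]] || [T [F ! [F s]]]] || [T [T [F p]] && [F s]]]

E
E || T
E || T || T
T || T || T
F || T || T
p || T || T
p || F || T
p || ! F || T
p || ! s || T
p || ! s || T && F
p || ! s || F && F
p || ! s || p && F
p || ! s || p && s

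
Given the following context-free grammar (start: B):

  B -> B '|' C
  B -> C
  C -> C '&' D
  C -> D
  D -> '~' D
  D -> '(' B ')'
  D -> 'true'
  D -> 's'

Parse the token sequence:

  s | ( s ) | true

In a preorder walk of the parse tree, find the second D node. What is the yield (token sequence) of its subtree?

[B [B [B [C [D s]]] | [C [D ( [B [C [D s]]] )]]] | [C [D true]]]

( s )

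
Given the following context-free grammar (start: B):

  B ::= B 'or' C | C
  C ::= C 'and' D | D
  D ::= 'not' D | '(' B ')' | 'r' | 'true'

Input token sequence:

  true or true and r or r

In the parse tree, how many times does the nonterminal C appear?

[B [B [B [C [D true]]] or [C [C [D true]] and [D r]]] or [C [D r]]]

4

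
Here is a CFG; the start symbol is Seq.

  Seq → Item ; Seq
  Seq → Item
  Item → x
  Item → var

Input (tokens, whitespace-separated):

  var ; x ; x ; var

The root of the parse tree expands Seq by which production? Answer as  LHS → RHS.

Seq → Item ; Seq

[Seq [Item var] ; [Seq [Item x] ; [Seq [Item x] ; [Seq [Item var]]]]]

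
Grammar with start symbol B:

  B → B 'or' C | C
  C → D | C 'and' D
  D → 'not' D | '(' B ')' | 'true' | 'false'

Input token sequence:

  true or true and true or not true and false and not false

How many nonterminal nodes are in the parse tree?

[B [B [B [C [D true]]] or [C [C [D true]] and [D true]]] or [C [C [C [D not [D true]]] and [D false]] and [D not [D false]]]]

17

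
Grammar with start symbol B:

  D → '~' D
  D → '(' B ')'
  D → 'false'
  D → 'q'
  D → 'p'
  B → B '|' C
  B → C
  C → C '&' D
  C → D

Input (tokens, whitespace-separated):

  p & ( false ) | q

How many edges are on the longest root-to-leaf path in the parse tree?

[B [B [C [C [D p]] & [D ( [B [C [D false]]] )]]] | [C [D q]]]

7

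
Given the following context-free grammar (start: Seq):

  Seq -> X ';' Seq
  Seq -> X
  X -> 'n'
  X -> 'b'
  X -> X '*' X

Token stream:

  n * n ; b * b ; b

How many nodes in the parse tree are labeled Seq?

3

[Seq [X [X n] * [X n]] ; [Seq [X [X b] * [X b]] ; [Seq [X b]]]]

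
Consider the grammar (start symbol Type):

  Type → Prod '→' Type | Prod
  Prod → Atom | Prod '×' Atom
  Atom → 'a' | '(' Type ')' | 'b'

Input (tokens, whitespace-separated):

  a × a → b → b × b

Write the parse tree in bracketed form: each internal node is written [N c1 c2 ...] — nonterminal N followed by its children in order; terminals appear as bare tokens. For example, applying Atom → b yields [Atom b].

[Type [Prod [Prod [Atom a]] × [Atom a]] → [Type [Prod [Atom b]] → [Type [Prod [Prod [Atom b]] × [Atom b]]]]]

Type
Prod → Type
Prod × Atom → Type
Atom × Atom → Type
a × Atom → Type
a × a → Type
a × a → Prod → Type
a × a → Atom → Type
a × a → b → Type
a × a → b → Prod
a × a → b → Prod × Atom
a × a → b → Atom × Atom
a × a → b → b × Atom
a × a → b → b × b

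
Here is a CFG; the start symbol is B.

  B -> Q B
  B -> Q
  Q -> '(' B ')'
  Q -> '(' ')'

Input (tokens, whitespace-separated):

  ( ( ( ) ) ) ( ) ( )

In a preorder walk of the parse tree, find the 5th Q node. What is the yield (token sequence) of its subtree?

[B [Q ( [B [Q ( [B [Q ( )]] )]] )] [B [Q ( )] [B [Q ( )]]]]

( )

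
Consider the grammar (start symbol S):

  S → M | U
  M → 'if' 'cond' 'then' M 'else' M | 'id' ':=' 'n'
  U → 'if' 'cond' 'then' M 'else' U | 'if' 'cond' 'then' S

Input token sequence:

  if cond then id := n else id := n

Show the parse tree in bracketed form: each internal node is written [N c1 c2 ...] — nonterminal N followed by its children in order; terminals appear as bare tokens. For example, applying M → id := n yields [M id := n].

S
M
if cond then M else M
if cond then id := n else M
if cond then id := n else id := n

[S [M if cond then [M id := n] else [M id := n]]]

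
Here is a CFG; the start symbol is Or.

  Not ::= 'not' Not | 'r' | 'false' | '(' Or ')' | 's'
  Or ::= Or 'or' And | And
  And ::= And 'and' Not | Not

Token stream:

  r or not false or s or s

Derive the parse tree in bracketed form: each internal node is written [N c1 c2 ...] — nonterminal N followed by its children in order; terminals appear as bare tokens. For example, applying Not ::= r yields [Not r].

Or
Or or And
Or or And or And
Or or And or And or And
And or And or And or And
Not or And or And or And
r or And or And or And
r or Not or And or And
r or not Not or And or And
r or not false or And or And
r or not false or Not or And
r or not false or s or And
r or not false or s or Not
r or not false or s or s

[Or [Or [Or [Or [And [Not r]]] or [And [Not not [Not false]]]] or [And [Not s]]] or [And [Not s]]]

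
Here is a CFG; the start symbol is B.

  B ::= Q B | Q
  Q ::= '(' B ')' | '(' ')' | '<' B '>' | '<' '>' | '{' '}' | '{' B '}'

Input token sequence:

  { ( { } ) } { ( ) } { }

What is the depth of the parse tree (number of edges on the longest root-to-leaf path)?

6

[B [Q { [B [Q ( [B [Q { }]] )]] }] [B [Q { [B [Q ( )]] }] [B [Q { }]]]]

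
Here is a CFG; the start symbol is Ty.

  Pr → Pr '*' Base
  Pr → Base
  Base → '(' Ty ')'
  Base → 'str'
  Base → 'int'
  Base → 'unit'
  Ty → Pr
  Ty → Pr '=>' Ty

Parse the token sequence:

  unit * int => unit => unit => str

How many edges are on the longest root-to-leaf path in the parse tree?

[Ty [Pr [Pr [Base unit]] * [Base int]] => [Ty [Pr [Base unit]] => [Ty [Pr [Base unit]] => [Ty [Pr [Base str]]]]]]

6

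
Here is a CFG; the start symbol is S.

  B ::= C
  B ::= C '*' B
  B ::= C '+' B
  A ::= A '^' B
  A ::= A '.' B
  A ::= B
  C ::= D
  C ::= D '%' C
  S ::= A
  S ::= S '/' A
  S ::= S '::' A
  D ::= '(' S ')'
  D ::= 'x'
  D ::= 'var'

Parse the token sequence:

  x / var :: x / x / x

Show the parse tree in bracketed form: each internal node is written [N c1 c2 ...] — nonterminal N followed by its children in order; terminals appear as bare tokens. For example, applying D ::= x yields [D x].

[S [S [S [S [S [A [B [C [D x]]]]] / [A [B [C [D var]]]]] :: [A [B [C [D x]]]]] / [A [B [C [D x]]]]] / [A [B [C [D x]]]]]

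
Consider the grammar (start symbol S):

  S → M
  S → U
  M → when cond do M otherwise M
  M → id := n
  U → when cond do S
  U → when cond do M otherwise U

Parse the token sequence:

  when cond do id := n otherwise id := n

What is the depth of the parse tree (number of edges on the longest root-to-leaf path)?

[S [M when cond do [M id := n] otherwise [M id := n]]]

3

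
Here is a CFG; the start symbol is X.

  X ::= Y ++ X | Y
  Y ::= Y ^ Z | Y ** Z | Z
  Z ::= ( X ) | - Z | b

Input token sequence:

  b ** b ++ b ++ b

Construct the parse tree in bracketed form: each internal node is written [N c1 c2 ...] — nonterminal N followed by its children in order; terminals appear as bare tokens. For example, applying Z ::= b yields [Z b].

X
Y ++ X
Y ** Z ++ X
Z ** Z ++ X
b ** Z ++ X
b ** b ++ X
b ** b ++ Y ++ X
b ** b ++ Z ++ X
b ** b ++ b ++ X
b ** b ++ b ++ Y
b ** b ++ b ++ Z
b ** b ++ b ++ b

[X [Y [Y [Z b]] ** [Z b]] ++ [X [Y [Z b]] ++ [X [Y [Z b]]]]]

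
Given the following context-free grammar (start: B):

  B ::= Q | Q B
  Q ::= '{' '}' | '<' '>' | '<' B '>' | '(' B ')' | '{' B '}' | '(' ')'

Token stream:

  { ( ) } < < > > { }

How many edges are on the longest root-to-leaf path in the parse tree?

[B [Q { [B [Q ( )]] }] [B [Q < [B [Q < >]] >] [B [Q { }]]]]

5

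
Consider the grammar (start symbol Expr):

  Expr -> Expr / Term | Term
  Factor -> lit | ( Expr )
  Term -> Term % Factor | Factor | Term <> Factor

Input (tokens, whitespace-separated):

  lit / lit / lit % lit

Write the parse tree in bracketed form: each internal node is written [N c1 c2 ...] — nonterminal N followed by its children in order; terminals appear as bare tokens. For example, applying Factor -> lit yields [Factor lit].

[Expr [Expr [Expr [Term [Factor lit]]] / [Term [Factor lit]]] / [Term [Term [Factor lit]] % [Factor lit]]]

Expr
Expr / Term
Expr / Term / Term
Term / Term / Term
Factor / Term / Term
lit / Term / Term
lit / Factor / Term
lit / lit / Term
lit / lit / Term % Factor
lit / lit / Factor % Factor
lit / lit / lit % Factor
lit / lit / lit % lit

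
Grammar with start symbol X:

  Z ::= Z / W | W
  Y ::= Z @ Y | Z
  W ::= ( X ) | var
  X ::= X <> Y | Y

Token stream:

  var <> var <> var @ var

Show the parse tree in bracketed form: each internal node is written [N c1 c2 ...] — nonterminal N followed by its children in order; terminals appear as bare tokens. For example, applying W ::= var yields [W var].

X
X <> Y
X <> Y <> Y
Y <> Y <> Y
Z <> Y <> Y
W <> Y <> Y
var <> Y <> Y
var <> Z <> Y
var <> W <> Y
var <> var <> Y
var <> var <> Z @ Y
var <> var <> W @ Y
var <> var <> var @ Y
var <> var <> var @ Z
var <> var <> var @ W
var <> var <> var @ var

[X [X [X [Y [Z [W var]]]] <> [Y [Z [W var]]]] <> [Y [Z [W var]] @ [Y [Z [W var]]]]]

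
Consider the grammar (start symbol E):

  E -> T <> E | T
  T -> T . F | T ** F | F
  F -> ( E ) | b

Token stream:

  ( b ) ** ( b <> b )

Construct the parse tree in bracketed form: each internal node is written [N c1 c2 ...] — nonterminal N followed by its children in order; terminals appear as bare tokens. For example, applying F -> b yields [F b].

E
T
T ** F
F ** F
( E ) ** F
( T ) ** F
( F ) ** F
( b ) ** F
( b ) ** ( E )
( b ) ** ( T <> E )
( b ) ** ( F <> E )
( b ) ** ( b <> E )
( b ) ** ( b <> T )
( b ) ** ( b <> F )
( b ) ** ( b <> b )

[E [T [T [F ( [E [T [F b]]] )]] ** [F ( [E [T [F b]] <> [E [T [F b]]]] )]]]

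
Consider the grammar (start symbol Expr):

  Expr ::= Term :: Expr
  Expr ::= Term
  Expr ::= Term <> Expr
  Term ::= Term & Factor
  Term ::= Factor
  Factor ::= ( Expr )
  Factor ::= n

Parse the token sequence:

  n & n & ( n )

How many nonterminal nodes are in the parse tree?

10

[Expr [Term [Term [Term [Factor n]] & [Factor n]] & [Factor ( [Expr [Term [Factor n]]] )]]]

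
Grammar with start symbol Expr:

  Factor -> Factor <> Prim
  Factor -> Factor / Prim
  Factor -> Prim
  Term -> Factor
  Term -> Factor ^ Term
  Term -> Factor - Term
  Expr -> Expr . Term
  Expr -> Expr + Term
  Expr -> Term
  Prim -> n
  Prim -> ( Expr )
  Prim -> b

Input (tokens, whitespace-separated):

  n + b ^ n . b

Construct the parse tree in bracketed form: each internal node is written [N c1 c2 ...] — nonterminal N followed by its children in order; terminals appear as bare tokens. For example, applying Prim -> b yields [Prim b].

Expr
Expr . Term
Expr + Term . Term
Term + Term . Term
Factor + Term . Term
Prim + Term . Term
n + Term . Term
n + Factor ^ Term . Term
n + Prim ^ Term . Term
n + b ^ Term . Term
n + b ^ Factor . Term
n + b ^ Prim . Term
n + b ^ n . Term
n + b ^ n . Factor
n + b ^ n . Prim
n + b ^ n . b

[Expr [Expr [Expr [Term [Factor [Prim n]]]] + [Term [Factor [Prim b]] ^ [Term [Factor [Prim n]]]]] . [Term [Factor [Prim b]]]]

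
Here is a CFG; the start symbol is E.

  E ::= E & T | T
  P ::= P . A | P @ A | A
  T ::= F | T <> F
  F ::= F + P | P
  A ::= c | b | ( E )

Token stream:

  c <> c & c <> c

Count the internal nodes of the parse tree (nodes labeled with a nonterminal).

[E [E [T [T [F [P [A c]]]] <> [F [P [A c]]]]] & [T [T [F [P [A c]]]] <> [F [P [A c]]]]]

18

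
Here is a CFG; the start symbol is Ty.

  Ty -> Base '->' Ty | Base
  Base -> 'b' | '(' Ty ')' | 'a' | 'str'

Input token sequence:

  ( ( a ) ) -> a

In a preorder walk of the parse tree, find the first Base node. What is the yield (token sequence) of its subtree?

[Ty [Base ( [Ty [Base ( [Ty [Base a]] )]] )] -> [Ty [Base a]]]

( ( a ) )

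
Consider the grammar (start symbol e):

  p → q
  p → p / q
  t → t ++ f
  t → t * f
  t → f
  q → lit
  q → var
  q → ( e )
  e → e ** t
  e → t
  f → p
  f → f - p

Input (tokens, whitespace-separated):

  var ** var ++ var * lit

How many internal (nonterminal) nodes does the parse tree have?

[e [e [t [f [p [q var]]]]] ** [t [t [t [f [p [q var]]]] ++ [f [p [q var]]]] * [f [p [q lit]]]]]

18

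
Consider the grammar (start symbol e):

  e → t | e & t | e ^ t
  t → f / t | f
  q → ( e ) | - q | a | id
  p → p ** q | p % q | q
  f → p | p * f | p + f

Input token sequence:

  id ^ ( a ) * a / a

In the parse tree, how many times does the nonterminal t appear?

4

[e [e [t [f [p [q id]]]]] ^ [t [f [p [q ( [e [t [f [p [q a]]]]] )]] * [f [p [q a]]]] / [t [f [p [q a]]]]]]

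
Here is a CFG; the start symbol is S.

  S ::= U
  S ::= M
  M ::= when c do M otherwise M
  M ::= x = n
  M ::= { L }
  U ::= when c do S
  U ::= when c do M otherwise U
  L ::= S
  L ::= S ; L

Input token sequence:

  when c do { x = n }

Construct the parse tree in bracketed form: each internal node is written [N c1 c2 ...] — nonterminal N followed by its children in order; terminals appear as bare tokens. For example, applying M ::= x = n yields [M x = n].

S
U
when c do S
when c do M
when c do { L }
when c do { S }
when c do { M }
when c do { x = n }

[S [U when c do [S [M { [L [S [M x = n]]] }]]]]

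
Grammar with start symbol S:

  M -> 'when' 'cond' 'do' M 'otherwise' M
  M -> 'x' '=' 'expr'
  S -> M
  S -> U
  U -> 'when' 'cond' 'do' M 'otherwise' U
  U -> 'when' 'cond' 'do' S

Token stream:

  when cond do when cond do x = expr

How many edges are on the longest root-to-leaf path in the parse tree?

[S [U when cond do [S [U when cond do [S [M x = expr]]]]]]

6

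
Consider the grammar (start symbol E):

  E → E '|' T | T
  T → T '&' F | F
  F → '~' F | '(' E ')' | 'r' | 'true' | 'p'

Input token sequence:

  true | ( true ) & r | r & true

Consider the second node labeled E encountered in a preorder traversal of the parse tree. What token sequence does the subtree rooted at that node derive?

[E [E [E [T [F true]]] | [T [T [F ( [E [T [F true]]] )]] & [F r]]] | [T [T [F r]] & [F true]]]

true | ( true ) & r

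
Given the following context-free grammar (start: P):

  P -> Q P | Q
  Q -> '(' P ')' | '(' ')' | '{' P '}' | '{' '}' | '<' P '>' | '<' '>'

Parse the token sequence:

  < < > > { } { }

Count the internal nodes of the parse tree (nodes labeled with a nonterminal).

8

[P [Q < [P [Q < >]] >] [P [Q { }] [P [Q { }]]]]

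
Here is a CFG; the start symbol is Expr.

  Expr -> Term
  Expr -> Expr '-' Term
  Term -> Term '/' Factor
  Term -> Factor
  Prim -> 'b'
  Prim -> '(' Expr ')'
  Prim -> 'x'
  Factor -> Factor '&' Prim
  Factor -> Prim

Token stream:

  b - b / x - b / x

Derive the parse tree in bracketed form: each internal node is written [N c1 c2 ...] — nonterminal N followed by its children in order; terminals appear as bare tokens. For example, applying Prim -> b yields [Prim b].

Expr
Expr - Term
Expr - Term - Term
Term - Term - Term
Factor - Term - Term
Prim - Term - Term
b - Term - Term
b - Term / Factor - Term
b - Factor / Factor - Term
b - Prim / Factor - Term
b - b / Factor - Term
b - b / Prim - Term
b - b / x - Term
b - b / x - Term / Factor
b - b / x - Factor / Factor
b - b / x - Prim / Factor
b - b / x - b / Factor
b - b / x - b / Prim
b - b / x - b / x

[Expr [Expr [Expr [Term [Factor [Prim b]]]] - [Term [Term [Factor [Prim b]]] / [Factor [Prim x]]]] - [Term [Term [Factor [Prim b]]] / [Factor [Prim x]]]]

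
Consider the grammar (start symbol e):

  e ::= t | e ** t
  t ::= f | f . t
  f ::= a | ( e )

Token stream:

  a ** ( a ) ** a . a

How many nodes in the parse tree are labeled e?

4

[e [e [e [t [f a]]] ** [t [f ( [e [t [f a]]] )]]] ** [t [f a] . [t [f a]]]]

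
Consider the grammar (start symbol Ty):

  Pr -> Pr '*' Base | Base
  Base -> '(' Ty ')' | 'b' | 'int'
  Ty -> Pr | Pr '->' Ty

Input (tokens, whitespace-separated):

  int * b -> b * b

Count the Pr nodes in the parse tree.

4

[Ty [Pr [Pr [Base int]] * [Base b]] -> [Ty [Pr [Pr [Base b]] * [Base b]]]]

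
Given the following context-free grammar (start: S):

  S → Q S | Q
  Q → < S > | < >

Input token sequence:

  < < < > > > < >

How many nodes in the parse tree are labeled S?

4

[S [Q < [S [Q < [S [Q < >]] >]] >] [S [Q < >]]]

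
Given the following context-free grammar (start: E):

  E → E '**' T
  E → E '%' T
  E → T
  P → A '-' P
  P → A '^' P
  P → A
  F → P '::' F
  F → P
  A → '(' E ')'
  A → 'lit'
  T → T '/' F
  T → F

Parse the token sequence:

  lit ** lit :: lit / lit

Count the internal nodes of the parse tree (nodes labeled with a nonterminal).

[E [E [T [F [P [A lit]]]]] ** [T [T [F [P [A lit]] :: [F [P [A lit]]]]] / [F [P [A lit]]]]]

17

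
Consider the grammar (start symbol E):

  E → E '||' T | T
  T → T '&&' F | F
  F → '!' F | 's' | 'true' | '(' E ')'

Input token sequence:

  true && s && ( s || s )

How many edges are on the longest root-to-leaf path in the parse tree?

[E [T [T [T [F true]] && [F s]] && [F ( [E [E [T [F s]]] || [T [F s]]] )]]]

7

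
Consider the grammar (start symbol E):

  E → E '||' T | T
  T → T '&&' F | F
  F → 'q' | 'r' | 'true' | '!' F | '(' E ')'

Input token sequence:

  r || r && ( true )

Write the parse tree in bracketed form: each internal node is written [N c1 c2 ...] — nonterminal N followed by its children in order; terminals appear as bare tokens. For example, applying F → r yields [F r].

[E [E [T [F r]]] || [T [T [F r]] && [F ( [E [T [F true]]] )]]]

E
E || T
T || T
F || T
r || T
r || T && F
r || F && F
r || r && F
r || r && ( E )
r || r && ( T )
r || r && ( F )
r || r && ( true )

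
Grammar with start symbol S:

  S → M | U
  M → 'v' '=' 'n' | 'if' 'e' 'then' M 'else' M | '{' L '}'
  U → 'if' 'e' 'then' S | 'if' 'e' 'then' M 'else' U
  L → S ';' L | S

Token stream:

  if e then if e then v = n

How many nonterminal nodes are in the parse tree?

[S [U if e then [S [U if e then [S [M v = n]]]]]]

6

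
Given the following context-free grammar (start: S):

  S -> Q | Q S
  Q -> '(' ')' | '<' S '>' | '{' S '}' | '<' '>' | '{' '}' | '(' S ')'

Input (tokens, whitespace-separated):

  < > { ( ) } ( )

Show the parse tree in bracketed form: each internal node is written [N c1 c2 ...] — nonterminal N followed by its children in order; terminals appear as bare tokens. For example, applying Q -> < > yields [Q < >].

S
Q S
< > S
< > Q S
< > { S } S
< > { Q } S
< > { ( ) } S
< > { ( ) } Q
< > { ( ) } ( )

[S [Q < >] [S [Q { [S [Q ( )]] }] [S [Q ( )]]]]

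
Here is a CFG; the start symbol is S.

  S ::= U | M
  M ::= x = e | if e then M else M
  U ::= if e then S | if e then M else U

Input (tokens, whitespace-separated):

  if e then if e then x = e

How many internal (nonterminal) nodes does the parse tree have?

[S [U if e then [S [U if e then [S [M x = e]]]]]]

6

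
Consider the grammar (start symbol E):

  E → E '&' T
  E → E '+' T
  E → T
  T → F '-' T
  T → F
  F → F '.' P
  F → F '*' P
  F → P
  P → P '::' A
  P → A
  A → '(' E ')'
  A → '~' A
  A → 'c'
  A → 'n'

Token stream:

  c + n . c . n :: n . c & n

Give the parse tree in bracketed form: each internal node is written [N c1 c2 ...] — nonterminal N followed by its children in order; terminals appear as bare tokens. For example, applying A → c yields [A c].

[E [E [E [T [F [P [A c]]]]] + [T [F [F [F [F [P [A n]]] . [P [A c]]] . [P [P [A n]] :: [A n]]] . [P [A c]]]]] & [T [F [P [A n]]]]]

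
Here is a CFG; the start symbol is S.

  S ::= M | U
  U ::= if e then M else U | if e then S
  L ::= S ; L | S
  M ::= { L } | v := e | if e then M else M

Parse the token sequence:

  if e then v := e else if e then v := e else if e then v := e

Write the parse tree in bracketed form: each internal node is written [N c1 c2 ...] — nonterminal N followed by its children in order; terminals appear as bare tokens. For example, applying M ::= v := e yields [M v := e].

[S [U if e then [M v := e] else [U if e then [M v := e] else [U if e then [S [M v := e]]]]]]

S
U
if e then M else U
if e then v := e else U
if e then v := e else if e then M else U
if e then v := e else if e then v := e else U
if e then v := e else if e then v := e else if e then S
if e then v := e else if e then v := e else if e then M
if e then v := e else if e then v := e else if e then v := e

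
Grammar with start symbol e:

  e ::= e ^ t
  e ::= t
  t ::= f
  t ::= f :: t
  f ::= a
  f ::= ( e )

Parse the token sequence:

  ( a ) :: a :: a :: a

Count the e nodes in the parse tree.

[e [t [f ( [e [t [f a]]] )] :: [t [f a] :: [t [f a] :: [t [f a]]]]]]

2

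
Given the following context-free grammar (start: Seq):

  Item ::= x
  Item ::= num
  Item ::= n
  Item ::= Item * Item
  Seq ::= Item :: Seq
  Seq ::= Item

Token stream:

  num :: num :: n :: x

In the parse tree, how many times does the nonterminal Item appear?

4

[Seq [Item num] :: [Seq [Item num] :: [Seq [Item n] :: [Seq [Item x]]]]]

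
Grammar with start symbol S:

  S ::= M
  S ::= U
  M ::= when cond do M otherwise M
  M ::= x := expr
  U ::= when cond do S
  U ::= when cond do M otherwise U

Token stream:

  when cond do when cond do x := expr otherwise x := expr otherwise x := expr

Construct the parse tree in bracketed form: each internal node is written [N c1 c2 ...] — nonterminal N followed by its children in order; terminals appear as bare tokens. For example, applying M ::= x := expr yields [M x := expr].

S
M
when cond do M otherwise M
when cond do when cond do M otherwise M otherwise M
when cond do when cond do x := expr otherwise M otherwise M
when cond do when cond do x := expr otherwise x := expr otherwise M
when cond do when cond do x := expr otherwise x := expr otherwise x := expr

[S [M when cond do [M when cond do [M x := expr] otherwise [M x := expr]] otherwise [M x := expr]]]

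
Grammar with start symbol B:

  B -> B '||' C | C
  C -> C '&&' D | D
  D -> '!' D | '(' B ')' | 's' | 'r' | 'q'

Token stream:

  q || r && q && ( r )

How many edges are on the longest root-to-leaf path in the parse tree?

[B [B [C [D q]]] || [C [C [C [D r]] && [D q]] && [D ( [B [C [D r]]] )]]]

6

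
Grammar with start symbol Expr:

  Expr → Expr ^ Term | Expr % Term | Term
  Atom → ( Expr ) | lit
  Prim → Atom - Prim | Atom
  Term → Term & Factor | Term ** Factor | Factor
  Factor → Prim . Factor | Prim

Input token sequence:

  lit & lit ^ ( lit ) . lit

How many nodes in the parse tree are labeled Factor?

[Expr [Expr [Term [Term [Factor [Prim [Atom lit]]]] & [Factor [Prim [Atom lit]]]]] ^ [Term [Factor [Prim [Atom ( [Expr [Term [Factor [Prim [Atom lit]]]]] )]] . [Factor [Prim [Atom lit]]]]]]

5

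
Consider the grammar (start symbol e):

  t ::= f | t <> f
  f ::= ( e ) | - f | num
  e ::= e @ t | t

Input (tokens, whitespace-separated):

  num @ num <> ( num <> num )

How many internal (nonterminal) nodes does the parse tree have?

13

[e [e [t [f num]]] @ [t [t [f num]] <> [f ( [e [t [t [f num]] <> [f num]]] )]]]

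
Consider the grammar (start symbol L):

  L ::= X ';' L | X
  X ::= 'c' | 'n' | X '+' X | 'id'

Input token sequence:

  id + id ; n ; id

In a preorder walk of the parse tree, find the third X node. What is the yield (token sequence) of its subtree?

[L [X [X id] + [X id]] ; [L [X n] ; [L [X id]]]]

id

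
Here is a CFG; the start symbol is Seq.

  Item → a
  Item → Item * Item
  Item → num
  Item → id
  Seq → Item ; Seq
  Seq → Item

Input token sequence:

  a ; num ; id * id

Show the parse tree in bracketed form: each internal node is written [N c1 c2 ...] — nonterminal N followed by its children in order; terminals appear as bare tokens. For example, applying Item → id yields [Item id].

Seq
Item ; Seq
a ; Seq
a ; Item ; Seq
a ; num ; Seq
a ; num ; Item
a ; num ; Item * Item
a ; num ; id * Item
a ; num ; id * id

[Seq [Item a] ; [Seq [Item num] ; [Seq [Item [Item id] * [Item id]]]]]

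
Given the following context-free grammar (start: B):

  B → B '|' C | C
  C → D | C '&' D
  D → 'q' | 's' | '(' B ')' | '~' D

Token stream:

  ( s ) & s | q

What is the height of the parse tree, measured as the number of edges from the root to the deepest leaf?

[B [B [C [C [D ( [B [C [D s]]] )]] & [D s]]] | [C [D q]]]

8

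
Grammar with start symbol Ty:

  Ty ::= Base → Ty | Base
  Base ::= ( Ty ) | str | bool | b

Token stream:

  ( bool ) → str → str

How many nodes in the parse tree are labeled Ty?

[Ty [Base ( [Ty [Base bool]] )] → [Ty [Base str] → [Ty [Base str]]]]

4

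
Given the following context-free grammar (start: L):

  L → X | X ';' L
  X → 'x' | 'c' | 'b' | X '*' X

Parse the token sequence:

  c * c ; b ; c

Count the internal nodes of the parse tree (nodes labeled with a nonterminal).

8

[L [X [X c] * [X c]] ; [L [X b] ; [L [X c]]]]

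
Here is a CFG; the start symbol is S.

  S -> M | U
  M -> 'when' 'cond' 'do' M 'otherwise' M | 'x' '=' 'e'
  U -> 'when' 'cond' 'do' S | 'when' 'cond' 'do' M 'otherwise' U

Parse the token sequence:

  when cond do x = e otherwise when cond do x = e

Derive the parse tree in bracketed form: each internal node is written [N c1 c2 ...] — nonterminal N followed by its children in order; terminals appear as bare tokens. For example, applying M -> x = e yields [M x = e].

S
U
when cond do M otherwise U
when cond do x = e otherwise U
when cond do x = e otherwise when cond do S
when cond do x = e otherwise when cond do M
when cond do x = e otherwise when cond do x = e

[S [U when cond do [M x = e] otherwise [U when cond do [S [M x = e]]]]]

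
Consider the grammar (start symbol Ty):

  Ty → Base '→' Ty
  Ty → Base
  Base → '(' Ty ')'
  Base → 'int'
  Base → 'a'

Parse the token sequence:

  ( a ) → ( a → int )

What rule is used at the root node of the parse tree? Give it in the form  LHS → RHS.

[Ty [Base ( [Ty [Base a]] )] → [Ty [Base ( [Ty [Base a] → [Ty [Base int]]] )]]]

Ty → Base '→' Ty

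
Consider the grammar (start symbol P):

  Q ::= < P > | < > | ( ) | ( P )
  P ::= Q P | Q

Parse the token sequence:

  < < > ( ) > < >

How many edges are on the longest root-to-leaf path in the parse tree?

5

[P [Q < [P [Q < >] [P [Q ( )]]] >] [P [Q < >]]]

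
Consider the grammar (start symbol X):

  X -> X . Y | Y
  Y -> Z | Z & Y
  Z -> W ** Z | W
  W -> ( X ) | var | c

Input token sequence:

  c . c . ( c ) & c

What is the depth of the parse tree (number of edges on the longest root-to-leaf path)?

[X [X [X [Y [Z [W c]]]] . [Y [Z [W c]]]] . [Y [Z [W ( [X [Y [Z [W c]]]] )]] & [Y [Z [W c]]]]]

8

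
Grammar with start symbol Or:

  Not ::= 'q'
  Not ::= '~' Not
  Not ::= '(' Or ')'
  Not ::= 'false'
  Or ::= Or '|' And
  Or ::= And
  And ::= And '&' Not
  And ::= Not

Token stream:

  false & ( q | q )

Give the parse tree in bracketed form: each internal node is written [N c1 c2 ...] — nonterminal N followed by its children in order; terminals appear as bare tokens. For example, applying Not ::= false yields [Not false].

Or
And
And & Not
Not & Not
false & Not
false & ( Or )
false & ( Or | And )
false & ( And | And )
false & ( Not | And )
false & ( q | And )
false & ( q | Not )
false & ( q | q )

[Or [And [And [Not false]] & [Not ( [Or [Or [And [Not q]]] | [And [Not q]]] )]]]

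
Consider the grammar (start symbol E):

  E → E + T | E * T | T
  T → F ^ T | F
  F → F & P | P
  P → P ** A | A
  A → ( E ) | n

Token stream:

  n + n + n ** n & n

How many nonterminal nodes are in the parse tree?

20

[E [E [E [T [F [P [A n]]]]] + [T [F [P [A n]]]]] + [T [F [F [P [P [A n]] ** [A n]]] & [P [A n]]]]]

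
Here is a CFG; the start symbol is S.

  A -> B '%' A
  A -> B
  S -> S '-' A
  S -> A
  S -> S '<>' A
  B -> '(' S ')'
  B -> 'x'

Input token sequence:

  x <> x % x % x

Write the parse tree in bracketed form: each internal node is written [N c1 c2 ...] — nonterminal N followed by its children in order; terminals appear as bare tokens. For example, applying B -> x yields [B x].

S
S <> A
A <> A
B <> A
x <> A
x <> B % A
x <> x % A
x <> x % B % A
x <> x % x % A
x <> x % x % B
x <> x % x % x

[S [S [A [B x]]] <> [A [B x] % [A [B x] % [A [B x]]]]]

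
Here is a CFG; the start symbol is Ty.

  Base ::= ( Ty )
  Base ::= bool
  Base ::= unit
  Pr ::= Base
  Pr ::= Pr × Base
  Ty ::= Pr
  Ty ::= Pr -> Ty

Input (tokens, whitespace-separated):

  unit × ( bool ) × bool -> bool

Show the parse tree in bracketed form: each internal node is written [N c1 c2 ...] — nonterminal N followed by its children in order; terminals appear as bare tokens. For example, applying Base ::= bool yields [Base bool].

[Ty [Pr [Pr [Pr [Base unit]] × [Base ( [Ty [Pr [Base bool]]] )]] × [Base bool]] -> [Ty [Pr [Base bool]]]]

Ty
Pr -> Ty
Pr × Base -> Ty
Pr × Base × Base -> Ty
Base × Base × Base -> Ty
unit × Base × Base -> Ty
unit × ( Ty ) × Base -> Ty
unit × ( Pr ) × Base -> Ty
unit × ( Base ) × Base -> Ty
unit × ( bool ) × Base -> Ty
unit × ( bool ) × bool -> Ty
unit × ( bool ) × bool -> Pr
unit × ( bool ) × bool -> Base
unit × ( bool ) × bool -> bool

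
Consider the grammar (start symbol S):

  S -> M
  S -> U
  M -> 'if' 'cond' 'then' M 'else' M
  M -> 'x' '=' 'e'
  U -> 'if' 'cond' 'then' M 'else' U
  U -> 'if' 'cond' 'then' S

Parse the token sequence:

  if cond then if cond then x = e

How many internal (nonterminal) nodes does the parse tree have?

[S [U if cond then [S [U if cond then [S [M x = e]]]]]]

6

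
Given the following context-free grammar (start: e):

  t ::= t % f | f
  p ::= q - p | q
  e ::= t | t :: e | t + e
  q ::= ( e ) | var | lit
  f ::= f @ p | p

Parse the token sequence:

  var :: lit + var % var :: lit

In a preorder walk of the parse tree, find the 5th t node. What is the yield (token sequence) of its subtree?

[e [t [f [p [q var]]]] :: [e [t [f [p [q lit]]]] + [e [t [t [f [p [q var]]]] % [f [p [q var]]]] :: [e [t [f [p [q lit]]]]]]]]

lit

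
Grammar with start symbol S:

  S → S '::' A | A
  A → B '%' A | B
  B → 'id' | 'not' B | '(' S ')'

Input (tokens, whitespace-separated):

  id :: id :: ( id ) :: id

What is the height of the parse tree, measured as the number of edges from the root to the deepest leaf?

[S [S [S [S [A [B id]]] :: [A [B id]]] :: [A [B ( [S [A [B id]]] )]]] :: [A [B id]]]

7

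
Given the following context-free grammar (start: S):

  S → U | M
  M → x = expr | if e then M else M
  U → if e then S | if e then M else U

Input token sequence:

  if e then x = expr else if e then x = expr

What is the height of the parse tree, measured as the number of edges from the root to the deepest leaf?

[S [U if e then [M x = expr] else [U if e then [S [M x = expr]]]]]

5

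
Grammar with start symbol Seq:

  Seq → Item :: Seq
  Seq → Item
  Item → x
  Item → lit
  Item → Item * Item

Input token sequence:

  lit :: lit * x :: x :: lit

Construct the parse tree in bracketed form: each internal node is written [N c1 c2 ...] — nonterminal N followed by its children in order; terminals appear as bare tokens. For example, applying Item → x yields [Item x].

[Seq [Item lit] :: [Seq [Item [Item lit] * [Item x]] :: [Seq [Item x] :: [Seq [Item lit]]]]]

Seq
Item :: Seq
lit :: Seq
lit :: Item :: Seq
lit :: Item * Item :: Seq
lit :: lit * Item :: Seq
lit :: lit * x :: Seq
lit :: lit * x :: Item :: Seq
lit :: lit * x :: x :: Seq
lit :: lit * x :: x :: Item
lit :: lit * x :: x :: lit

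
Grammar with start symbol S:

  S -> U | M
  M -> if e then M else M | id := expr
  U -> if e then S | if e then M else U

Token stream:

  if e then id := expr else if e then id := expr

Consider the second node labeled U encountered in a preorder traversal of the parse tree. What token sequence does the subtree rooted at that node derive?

if e then id := expr

[S [U if e then [M id := expr] else [U if e then [S [M id := expr]]]]]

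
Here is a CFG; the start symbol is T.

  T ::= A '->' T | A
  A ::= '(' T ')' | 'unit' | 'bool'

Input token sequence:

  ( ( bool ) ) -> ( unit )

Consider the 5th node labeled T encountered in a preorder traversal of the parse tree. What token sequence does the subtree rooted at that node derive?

unit

[T [A ( [T [A ( [T [A bool]] )]] )] -> [T [A ( [T [A unit]] )]]]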